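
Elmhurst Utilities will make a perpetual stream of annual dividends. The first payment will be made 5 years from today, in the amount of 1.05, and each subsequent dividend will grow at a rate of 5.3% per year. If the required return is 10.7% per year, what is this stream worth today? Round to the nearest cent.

12.95

Value at end of year 4: C₁ / (r − g) = 1.05 / (0.107 − 0.053) = 19.4444
Discount to today: PV = 19.4444 / (1 + 0.107)^4 = 19.4444 / 1.501725 = 12.95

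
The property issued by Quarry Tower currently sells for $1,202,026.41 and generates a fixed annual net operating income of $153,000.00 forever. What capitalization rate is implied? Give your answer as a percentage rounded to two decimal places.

12.73%

P = C/r ⇒ r = C/P = $153,000.00/$1,202,026.41 = 0.127285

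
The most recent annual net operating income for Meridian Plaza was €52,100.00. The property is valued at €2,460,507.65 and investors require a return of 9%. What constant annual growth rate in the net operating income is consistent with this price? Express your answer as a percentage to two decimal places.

6.74%

P = D₀(1+g)/(r−g) ⇒ P(r−g) = D₀(1+g) ⇒ g(P+D₀) = P·r − D₀
g = (P·r − D₀)/(P + D₀) = (€2,460,507.65×0.09 − €52,100.00) / (€2,460,507.65 + €52,100.00) = 0.067398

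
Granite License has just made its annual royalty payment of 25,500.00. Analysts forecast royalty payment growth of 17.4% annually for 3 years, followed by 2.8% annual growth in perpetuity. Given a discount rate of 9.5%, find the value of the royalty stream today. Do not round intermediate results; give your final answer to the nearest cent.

D_1 = 29937.00000
D_2 = 35146.03800
D_3 = 41261.44861
Terminal value at year 3: TV = D_3×(1+g_2)/(r−g_2) = 42416.76917/0.067 = 633086.10706
P_0 = D_1/(1+r)^1 + D_2/(1+r)^2 + D_3/(1+r)^3 + TV/(1+r)^3
    = 27339.72603 + 29312.18115 + 31426.94125 + 482192.47169 = 570271.32011

570271.32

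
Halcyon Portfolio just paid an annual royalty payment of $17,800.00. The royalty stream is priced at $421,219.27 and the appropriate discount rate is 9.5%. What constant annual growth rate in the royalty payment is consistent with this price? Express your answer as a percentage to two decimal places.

5.06%

P = D₀(1+g)/(r−g) ⇒ P(r−g) = D₀(1+g) ⇒ g(P+D₀) = P·r − D₀
g = (P·r − D₀)/(P + D₀) = ($421,219.27×0.095 − $17,800.00) / ($421,219.27 + $17,800.00) = 0.050603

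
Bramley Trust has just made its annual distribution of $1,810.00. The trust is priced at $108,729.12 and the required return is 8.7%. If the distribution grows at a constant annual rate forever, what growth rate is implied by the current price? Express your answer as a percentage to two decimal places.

P = D₀(1+g)/(r−g) ⇒ P(r−g) = D₀(1+g) ⇒ g(P+D₀) = P·r − D₀
g = (P·r − D₀)/(P + D₀) = ($108,729.12×0.087 − $1,810.00) / ($108,729.12 + $1,810.00) = 0.069201

6.92%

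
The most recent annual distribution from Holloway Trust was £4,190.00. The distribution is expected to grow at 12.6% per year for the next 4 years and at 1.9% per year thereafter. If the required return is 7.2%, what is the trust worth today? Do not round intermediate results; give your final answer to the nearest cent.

D_1 = 4717.94000
D_2 = 5312.40044
D_3 = 5981.76290
D_4 = 6735.46502
Terminal value at year 4: TV = D_4×(1+g_2)/(r−g_2) = 6863.43886/0.053 = 129498.84633
P_0 = D_1/(1+r)^1 + D_2/(1+r)^2 + D_3/(1+r)^3 + D_4/(1+r)^4 + TV/(1+r)^4
    = 4401.06343 + 4622.75879 + 4855.62164 + 5100.21452 + 98058.84149 = 117038.49988

£117038.50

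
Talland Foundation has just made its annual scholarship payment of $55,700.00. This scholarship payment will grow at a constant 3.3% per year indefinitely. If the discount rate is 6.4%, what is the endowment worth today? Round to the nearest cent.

D₁ = D₀ × (1 + g) = $55,700.00 × 1.033 = $57,538.1000
Growing perpetuity: P = D₁ / (r − g) = $57,538.1000 / (0.064 − 0.033) = $1,856,067.74

$1856067.74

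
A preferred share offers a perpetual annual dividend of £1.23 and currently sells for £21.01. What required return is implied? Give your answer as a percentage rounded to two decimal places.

P = C/r ⇒ r = C/P = £1.23/£21.01 = 0.058544

5.85%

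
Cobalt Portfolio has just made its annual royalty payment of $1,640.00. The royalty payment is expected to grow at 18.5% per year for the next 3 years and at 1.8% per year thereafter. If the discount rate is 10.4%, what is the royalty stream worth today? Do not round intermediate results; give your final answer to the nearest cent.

D_1 = 1943.40000
D_2 = 2302.92900
D_3 = 2728.97086
Terminal value at year 3: TV = D_3×(1+g_2)/(r−g_2) = 2778.09234/0.086 = 32303.39931
P_0 = D_1/(1+r)^1 + D_2/(1+r)^2 + D_3/(1+r)^3 + TV/(1+r)^3
    = 1760.32609 + 1889.48045 + 2028.11081 + 24007.17209 = 29685.08943

$29685.09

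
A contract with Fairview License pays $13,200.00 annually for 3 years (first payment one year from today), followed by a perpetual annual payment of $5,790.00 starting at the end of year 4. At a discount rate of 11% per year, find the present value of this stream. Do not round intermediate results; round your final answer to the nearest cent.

$70744.29

PV of 3-year annuity: $13,200.00 × [1 − (1+0.11)^−3] / 0.11 = 32257.03424
Perpetuity value at year 3: $5,790.00 / 0.11 = 52636.36364
PV of perpetuity: 52636.36364 / (1+0.11)^3 = 38487.25543
Total PV = 32257.03424 + 38487.25543 = 70744.28968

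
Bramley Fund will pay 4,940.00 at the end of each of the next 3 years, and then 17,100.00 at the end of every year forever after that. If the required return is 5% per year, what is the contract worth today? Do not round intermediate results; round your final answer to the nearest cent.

PV of 3-year annuity: 4,940.00 × [1 − (1+0.05)^−3] / 0.05 = 13452.84527
Perpetuity value at year 3: 17,100.00 / 0.05 = 342000.00000
PV of perpetuity: 342000.00000 / (1+0.05)^3 = 295432.45870
Total PV = 13452.84527 + 295432.45870 = 308885.30396

308885.30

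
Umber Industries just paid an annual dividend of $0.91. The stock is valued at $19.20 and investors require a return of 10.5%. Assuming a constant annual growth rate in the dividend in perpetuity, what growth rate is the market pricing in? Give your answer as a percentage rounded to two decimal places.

5.50%

P = D₀(1+g)/(r−g) ⇒ P(r−g) = D₀(1+g) ⇒ g(P+D₀) = P·r − D₀
g = (P·r − D₀)/(P + D₀) = ($19.20×0.105 − $0.91) / ($19.20 + $0.91) = 0.054998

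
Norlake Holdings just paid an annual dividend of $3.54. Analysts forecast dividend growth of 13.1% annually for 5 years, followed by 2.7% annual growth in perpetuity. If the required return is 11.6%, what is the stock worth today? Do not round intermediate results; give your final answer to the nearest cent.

D_1 = 4.00374
D_2 = 4.52823
D_3 = 5.12143
D_4 = 5.79234
D_5 = 6.55113
Terminal value at year 5: TV = D_5×(1+g_2)/(r−g_2) = 6.72801/0.089 = 75.59564
P_0 = D_1/(1+r)^1 + D_2/(1+r)^2 + D_3/(1+r)^3 + D_4/(1+r)^4 + D_5/(1+r)^5 + TV/(1+r)^5
    = 3.58758 + 3.63580 + 3.68467 + 3.73419 + 3.78439 + 43.66925 = 62.09588

$62.10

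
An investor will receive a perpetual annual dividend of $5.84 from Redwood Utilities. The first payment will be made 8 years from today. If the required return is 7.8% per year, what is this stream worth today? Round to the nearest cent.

$44.26

Value at end of year 7: C / r = $5.84 / 0.078 = $74.8718
Discount to today: PV = $74.8718 / (1 + 0.078)^7 = $74.8718 / 1.691731 = $44.26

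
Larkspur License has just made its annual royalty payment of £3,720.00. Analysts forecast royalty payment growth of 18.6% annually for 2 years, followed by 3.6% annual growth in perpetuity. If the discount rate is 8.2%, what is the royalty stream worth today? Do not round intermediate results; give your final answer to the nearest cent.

£109207.70

D_1 = 4411.92000
D_2 = 5232.53712
Terminal value at year 2: TV = D_2×(1+g_2)/(r−g_2) = 5420.90846/0.046 = 117845.83601
P_0 = D_1/(1+r)^1 + D_2/(1+r)^2 + TV/(1+r)^2
    = 4077.56007 + 4469.48821 + 100660.64761 = 109207.69589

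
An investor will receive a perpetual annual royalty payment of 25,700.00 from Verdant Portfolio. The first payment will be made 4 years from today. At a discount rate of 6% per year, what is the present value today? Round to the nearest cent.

Value at end of year 3: C / r = 25,700.00 / 0.06 = 428,333.3333
Discount to today: PV = 428,333.3333 / (1 + 0.06)^3 = 428,333.3333 / 1.191016 = 359,636.93

359636.93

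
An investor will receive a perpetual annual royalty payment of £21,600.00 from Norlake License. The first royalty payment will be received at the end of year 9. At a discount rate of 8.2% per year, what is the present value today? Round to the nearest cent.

Value at end of year 8: C / r = £21,600.00 / 0.082 = £263,414.6341
Discount to today: PV = £263,414.6341 / (1 + 0.082)^8 = £263,414.6341 / 1.878530 = £140,223.83

£140223.83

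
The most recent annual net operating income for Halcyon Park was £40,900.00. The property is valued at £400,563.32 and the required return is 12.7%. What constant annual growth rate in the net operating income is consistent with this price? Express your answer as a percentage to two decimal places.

P = D₀(1+g)/(r−g) ⇒ P(r−g) = D₀(1+g) ⇒ g(P+D₀) = P·r − D₀
g = (P·r − D₀)/(P + D₀) = (£400,563.32×0.127 − £40,900.00) / (£400,563.32 + £40,900.00) = 0.022587

2.26%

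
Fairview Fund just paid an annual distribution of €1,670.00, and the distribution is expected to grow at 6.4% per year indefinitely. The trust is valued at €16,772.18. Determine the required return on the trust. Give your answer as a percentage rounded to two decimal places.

D₁ = €1,670.00 × 1.064 = €1,776.8800
P = D₁/(r − g) ⇒ r = D₁/P + g = €1,776.8800/€16,772.18 + 0.064 = 0.105942 + 0.064 = 0.169942

16.99%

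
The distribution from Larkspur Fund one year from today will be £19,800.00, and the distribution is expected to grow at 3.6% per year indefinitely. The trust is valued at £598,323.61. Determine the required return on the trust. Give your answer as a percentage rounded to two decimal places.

6.91%

P = D₁/(r − g) ⇒ r = D₁/P + g = £19,800.0000/£598,323.61 + 0.036 = 0.033092 + 0.036 = 0.069092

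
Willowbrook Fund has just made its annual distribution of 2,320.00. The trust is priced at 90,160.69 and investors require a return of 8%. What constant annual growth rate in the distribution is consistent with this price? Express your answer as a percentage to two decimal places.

P = D₀(1+g)/(r−g) ⇒ P(r−g) = D₀(1+g) ⇒ g(P+D₀) = P·r − D₀
g = (P·r − D₀)/(P + D₀) = (90,160.69×0.08 − 2,320.00) / (90,160.69 + 2,320.00) = 0.052907

5.29%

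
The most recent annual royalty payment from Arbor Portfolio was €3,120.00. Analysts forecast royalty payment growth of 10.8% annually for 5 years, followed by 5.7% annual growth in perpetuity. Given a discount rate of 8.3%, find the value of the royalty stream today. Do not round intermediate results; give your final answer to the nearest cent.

€158885.73

D_1 = 3456.96000
D_2 = 3830.31168
D_3 = 4243.98534
D_4 = 4702.33576
D_5 = 5210.18802
Terminal value at year 5: TV = D_5×(1+g_2)/(r−g_2) = 5507.16874/0.026 = 211814.18221
P_0 = D_1/(1+r)^1 + D_2/(1+r)^2 + D_3/(1+r)^3 + D_4/(1+r)^4 + D_5/(1+r)^5 + TV/(1+r)^5
    = 3192.02216 + 3265.70688 + 3341.09254 + 3418.21841 + 3497.12465 + 142171.56765 = 158885.73231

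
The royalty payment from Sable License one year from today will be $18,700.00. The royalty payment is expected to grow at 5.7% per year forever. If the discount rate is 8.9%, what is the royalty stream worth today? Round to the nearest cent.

$584375.00

Growing perpetuity: P = D₁ / (r − g) = $18,700.0000 / (0.089 − 0.057) = $584,375.00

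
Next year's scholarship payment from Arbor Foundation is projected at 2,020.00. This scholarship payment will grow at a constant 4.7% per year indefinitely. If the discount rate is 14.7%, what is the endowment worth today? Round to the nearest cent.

Growing perpetuity: P = D₁ / (r − g) = 2,020.0000 / (0.147 − 0.047) = 20,200.00

20200.00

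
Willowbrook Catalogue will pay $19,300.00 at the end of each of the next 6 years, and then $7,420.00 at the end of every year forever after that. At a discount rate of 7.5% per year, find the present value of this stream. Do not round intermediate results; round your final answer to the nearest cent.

$154696.23

PV of 6-year annuity: $19,300.00 × [1 − (1+0.075)^−6] / 0.075 = 90591.23591
Perpetuity value at year 6: $7,420.00 / 0.075 = 98933.33333
PV of perpetuity: 98933.33333 / (1+0.075)^6 = 64104.99289
Total PV = 90591.23591 + 64104.99289 = 154696.22881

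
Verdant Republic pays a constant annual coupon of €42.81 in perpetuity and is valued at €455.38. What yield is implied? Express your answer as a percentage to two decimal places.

P = C/r ⇒ r = C/P = €42.81/€455.38 = 0.094009

9.40%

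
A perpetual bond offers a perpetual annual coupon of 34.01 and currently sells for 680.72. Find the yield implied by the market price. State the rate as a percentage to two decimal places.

5.00%

P = C/r ⇒ r = C/P = 34.01/680.72 = 0.049962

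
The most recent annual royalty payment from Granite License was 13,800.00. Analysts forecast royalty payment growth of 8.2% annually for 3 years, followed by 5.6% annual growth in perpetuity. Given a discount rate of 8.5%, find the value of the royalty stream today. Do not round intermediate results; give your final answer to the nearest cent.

539525.05

D_1 = 14931.60000
D_2 = 16155.99120
D_3 = 17480.78248
Terminal value at year 3: TV = D_3×(1+g_2)/(r−g_2) = 18459.70630/0.029 = 636541.59645
P_0 = D_1/(1+r)^1 + D_2/(1+r)^2 + D_3/(1+r)^3 + TV/(1+r)^3
    = 13761.84332 + 13723.79214 + 13685.84617 + 498353.57085 = 539525.05248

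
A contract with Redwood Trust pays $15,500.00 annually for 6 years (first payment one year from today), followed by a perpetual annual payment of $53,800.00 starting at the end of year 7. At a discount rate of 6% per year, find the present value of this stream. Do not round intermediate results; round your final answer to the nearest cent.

PV of 6-year annuity: $15,500.00 × [1 − (1+0.06)^−6] / 0.06 = 76218.52705
Perpetuity value at year 6: $53,800.00 / 0.06 = 896666.66667
PV of perpetuity: 896666.66667 / (1+0.06)^6 = 632114.61793
Total PV = 76218.52705 + 632114.61793 = 708333.14498

$708333.14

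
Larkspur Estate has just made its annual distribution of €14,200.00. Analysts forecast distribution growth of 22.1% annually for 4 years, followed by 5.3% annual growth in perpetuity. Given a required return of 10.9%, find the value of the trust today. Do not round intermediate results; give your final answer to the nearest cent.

€465006.09

D_1 = 17338.20000
D_2 = 21169.94220
D_3 = 25848.49943
D_4 = 31561.01780
Terminal value at year 4: TV = D_4×(1+g_2)/(r−g_2) = 33233.75174/0.056 = 593459.85255
P_0 = D_1/(1+r)^1 + D_2/(1+r)^2 + D_3/(1+r)^3 + D_4/(1+r)^4 + TV/(1+r)^4
    = 15634.08476 + 17213.00044 + 18951.37380 + 20865.30875 + 392342.32354 = 465006.09130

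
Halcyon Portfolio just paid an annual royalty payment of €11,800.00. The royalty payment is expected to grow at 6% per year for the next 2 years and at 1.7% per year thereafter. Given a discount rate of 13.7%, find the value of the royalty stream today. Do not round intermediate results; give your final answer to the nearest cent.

D_1 = 12508.00000
D_2 = 13258.48000
Terminal value at year 2: TV = D_2×(1+g_2)/(r−g_2) = 13483.87416/0.12 = 112365.61800
P_0 = D_1/(1+r)^1 + D_2/(1+r)^2 + TV/(1+r)^2
    = 11000.87951 + 10255.87711 + 86918.55854 = 108175.31516

€108175.32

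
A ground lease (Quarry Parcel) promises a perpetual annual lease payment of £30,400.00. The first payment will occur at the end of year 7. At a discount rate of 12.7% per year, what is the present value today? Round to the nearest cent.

Value at end of year 6: C / r = £30,400.00 / 0.127 = £239,370.0787
Discount to today: PV = £239,370.0787 / (1 + 0.127)^6 = £239,370.0787 / 2.049007 = £116,822.47

£116822.47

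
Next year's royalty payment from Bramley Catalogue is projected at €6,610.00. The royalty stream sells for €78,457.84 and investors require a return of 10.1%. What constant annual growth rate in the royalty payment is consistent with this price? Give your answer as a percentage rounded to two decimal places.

1.68%

P = D₁/(r−g) ⇒ g = r − D₁/P = 0.101 − €6,610.00/€78,457.84 = 0.016751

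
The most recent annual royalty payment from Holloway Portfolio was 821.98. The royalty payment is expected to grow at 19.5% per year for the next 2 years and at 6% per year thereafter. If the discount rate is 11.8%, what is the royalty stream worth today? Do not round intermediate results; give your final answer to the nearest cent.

D_1 = 982.26610
D_2 = 1173.80799
Terminal value at year 2: TV = D_2×(1+g_2)/(r−g_2) = 1244.23647/0.058 = 21452.35291
P_0 = D_1/(1+r)^1 + D_2/(1+r)^2 + TV/(1+r)^2
    = 878.59222 + 939.10349 + 17162.92584 = 18980.62154

18980.62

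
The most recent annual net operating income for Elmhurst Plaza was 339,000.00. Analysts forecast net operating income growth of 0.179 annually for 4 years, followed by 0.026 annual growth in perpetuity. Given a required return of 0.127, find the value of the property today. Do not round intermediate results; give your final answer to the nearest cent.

5644432.65

D_1 = 399681.00000
D_2 = 471223.89900
D_3 = 555572.97692
D_4 = 655020.53979
Terminal value at year 4: TV = D_4×(1+g_2)/(r−g_2) = 672051.07382/0.101 = 6653971.02796
P_0 = D_1/(1+r)^1 + D_2/(1+r)^2 + D_3/(1+r)^3 + D_4/(1+r)^4 + TV/(1+r)^4
    = 354641.52618 + 371004.75542 + 388122.98726 + 406031.05766 + 4124632.32829 = 5644432.65481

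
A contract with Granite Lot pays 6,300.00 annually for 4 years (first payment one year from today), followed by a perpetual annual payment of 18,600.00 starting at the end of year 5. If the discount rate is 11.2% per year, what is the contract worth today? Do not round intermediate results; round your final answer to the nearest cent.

PV of 4-year annuity: 6,300.00 × [1 − (1+0.112)^−4] / 0.112 = 19462.23718
Perpetuity value at year 4: 18,600.00 / 0.112 = 166071.42857
PV of perpetuity: 166071.42857 / (1+0.112)^4 = 108611.49023
Total PV = 19462.23718 + 108611.49023 = 128073.72741

128073.73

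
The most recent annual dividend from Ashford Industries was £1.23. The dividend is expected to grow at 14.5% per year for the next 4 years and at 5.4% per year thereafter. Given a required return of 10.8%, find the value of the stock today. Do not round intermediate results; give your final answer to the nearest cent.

£32.72

D_1 = 1.40835
D_2 = 1.61256
D_3 = 1.84638
D_4 = 2.11411
Terminal value at year 4: TV = D_4×(1+g_2)/(r−g_2) = 2.22827/0.054 = 41.26425
P_0 = D_1/(1+r)^1 + D_2/(1+r)^2 + D_3/(1+r)^3 + D_4/(1+r)^4 + TV/(1+r)^4
    = 1.27107 + 1.31352 + 1.35738 + 1.40271 + 27.37883 = 32.72352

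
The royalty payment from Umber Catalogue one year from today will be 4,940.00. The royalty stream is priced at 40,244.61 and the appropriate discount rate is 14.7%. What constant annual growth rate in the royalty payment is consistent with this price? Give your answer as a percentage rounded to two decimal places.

P = D₁/(r−g) ⇒ g = r − D₁/P = 0.147 − 4,940.00/40,244.61 = 0.024251

2.43%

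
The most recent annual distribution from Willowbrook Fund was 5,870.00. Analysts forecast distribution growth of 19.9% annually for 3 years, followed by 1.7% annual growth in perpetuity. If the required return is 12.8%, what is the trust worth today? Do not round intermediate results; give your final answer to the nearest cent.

D_1 = 7038.13000
D_2 = 8438.71787
D_3 = 10118.02273
Terminal value at year 3: TV = D_3×(1+g_2)/(r−g_2) = 10290.02911/0.111 = 92702.96498
P_0 = D_1/(1+r)^1 + D_2/(1+r)^2 + D_3/(1+r)^3 + TV/(1+r)^3
    = 6239.47695 + 6632.20999 + 7049.66292 + 64590.15485 = 84511.50471

84511.50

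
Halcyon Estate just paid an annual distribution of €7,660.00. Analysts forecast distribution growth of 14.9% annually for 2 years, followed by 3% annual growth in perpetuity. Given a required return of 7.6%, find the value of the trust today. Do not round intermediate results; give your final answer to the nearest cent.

€212493.97

D_1 = 8801.34000
D_2 = 10112.73966
Terminal value at year 2: TV = D_2×(1+g_2)/(r−g_2) = 10416.12185/0.046 = 226437.43152
P_0 = D_1/(1+r)^1 + D_2/(1+r)^2 + TV/(1+r)^2
    = 8179.68401 + 8734.62540 + 195579.65575 = 212493.96517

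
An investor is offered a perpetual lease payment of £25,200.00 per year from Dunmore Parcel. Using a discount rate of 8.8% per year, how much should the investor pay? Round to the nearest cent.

£286363.64

Level perpetuity: PV = C / r = £25,200.00 / 0.088 = £286,363.64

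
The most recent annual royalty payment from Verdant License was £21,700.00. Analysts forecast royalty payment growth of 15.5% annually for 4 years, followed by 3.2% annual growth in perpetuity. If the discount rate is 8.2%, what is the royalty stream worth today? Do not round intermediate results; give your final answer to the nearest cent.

£684013.70

D_1 = 25063.50000
D_2 = 28948.34250
D_3 = 33435.33559
D_4 = 38617.81260
Terminal value at year 4: TV = D_4×(1+g_2)/(r−g_2) = 39853.58261/0.05 = 797071.65214
P_0 = D_1/(1+r)^1 + D_2/(1+r)^2 + D_3/(1+r)^3 + D_4/(1+r)^4 + TV/(1+r)^4
    = 23164.04806 + 24726.87200 + 26395.13601 + 28175.95388 + 581551.68799 = 684013.69794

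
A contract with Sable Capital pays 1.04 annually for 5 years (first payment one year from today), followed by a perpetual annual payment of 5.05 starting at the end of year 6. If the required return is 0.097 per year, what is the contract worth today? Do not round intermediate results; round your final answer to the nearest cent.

36.74

PV of 5-year annuity: 1.04 × [1 − (1+0.097)^−5] / 0.097 = 3.97282
Perpetuity value at year 5: 5.05 / 0.097 = 52.06186
PV of perpetuity: 52.06186 / (1+0.097)^5 = 32.77076
Total PV = 3.97282 + 32.77076 = 36.74358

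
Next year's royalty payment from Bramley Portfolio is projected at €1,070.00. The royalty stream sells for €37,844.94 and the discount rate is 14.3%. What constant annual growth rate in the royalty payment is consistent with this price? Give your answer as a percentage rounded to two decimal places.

P = D₁/(r−g) ⇒ g = r − D₁/P = 0.143 − €1,070.00/€37,844.94 = 0.114727

11.47%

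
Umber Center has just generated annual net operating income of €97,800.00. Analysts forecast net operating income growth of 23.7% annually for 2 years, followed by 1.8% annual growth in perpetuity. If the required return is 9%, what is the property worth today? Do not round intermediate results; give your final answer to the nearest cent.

€2017851.52

D_1 = 120978.60000
D_2 = 149650.52820
Terminal value at year 2: TV = D_2×(1+g_2)/(r−g_2) = 152344.23771/0.072 = 2115892.19038
P_0 = D_1/(1+r)^1 + D_2/(1+r)^2 + TV/(1+r)^2
    = 110989.54128 + 125957.85557 + 1780904.12455 = 2017851.52141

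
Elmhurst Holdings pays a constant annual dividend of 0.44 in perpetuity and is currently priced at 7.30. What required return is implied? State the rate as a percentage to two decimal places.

6.03%

P = C/r ⇒ r = C/P = 0.44/7.30 = 0.060274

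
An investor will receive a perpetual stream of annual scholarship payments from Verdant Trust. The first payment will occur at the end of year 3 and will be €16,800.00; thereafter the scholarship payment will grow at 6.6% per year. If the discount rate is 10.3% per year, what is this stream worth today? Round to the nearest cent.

€373212.80

Value at end of year 2: C₁ / (r − g) = €16,800.00 / (0.103 − 0.066) = €454,054.0541
Discount to today: PV = €454,054.0541 / (1 + 0.103)^2 = €454,054.0541 / 1.216609 = €373,212.80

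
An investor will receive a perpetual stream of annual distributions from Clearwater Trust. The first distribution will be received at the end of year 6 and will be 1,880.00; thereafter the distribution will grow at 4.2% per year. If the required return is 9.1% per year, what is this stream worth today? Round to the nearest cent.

Value at end of year 5: C₁ / (r − g) = 1,880.00 / (0.091 − 0.042) = 38,367.3469
Discount to today: PV = 38,367.3469 / (1 + 0.091)^5 = 38,367.3469 / 1.545695 = 24,822.07

24822.07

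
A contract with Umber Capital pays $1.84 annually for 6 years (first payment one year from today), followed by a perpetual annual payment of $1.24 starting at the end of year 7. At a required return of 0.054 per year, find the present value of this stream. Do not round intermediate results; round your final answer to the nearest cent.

$25.97

PV of 6-year annuity: $1.84 × [1 − (1+0.054)^−6] / 0.054 = 9.22098
Perpetuity value at year 6: $1.24 / 0.054 = 22.96296
PV of perpetuity: 22.96296 / (1+0.054)^6 = 16.74882
Total PV = 9.22098 + 16.74882 = 25.96981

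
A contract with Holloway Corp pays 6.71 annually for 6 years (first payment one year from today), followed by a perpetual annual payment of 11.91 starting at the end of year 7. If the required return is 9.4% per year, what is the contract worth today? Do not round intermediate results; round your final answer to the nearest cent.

103.65

PV of 6-year annuity: 6.71 × [1 − (1+0.094)^−6] / 0.094 = 29.74489
Perpetuity value at year 6: 11.91 / 0.094 = 126.70213
PV of perpetuity: 126.70213 / (1+0.094)^6 = 73.90605
Total PV = 29.74489 + 73.90605 = 103.65094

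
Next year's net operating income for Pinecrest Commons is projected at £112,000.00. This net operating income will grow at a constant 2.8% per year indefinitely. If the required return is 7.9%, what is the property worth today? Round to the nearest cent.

Growing perpetuity: P = D₁ / (r − g) = £112,000.0000 / (0.079 − 0.028) = £2,196,078.43

£2196078.43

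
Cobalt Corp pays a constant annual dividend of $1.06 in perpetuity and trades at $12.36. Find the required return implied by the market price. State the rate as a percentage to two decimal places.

8.58%

P = C/r ⇒ r = C/P = $1.06/$12.36 = 0.085761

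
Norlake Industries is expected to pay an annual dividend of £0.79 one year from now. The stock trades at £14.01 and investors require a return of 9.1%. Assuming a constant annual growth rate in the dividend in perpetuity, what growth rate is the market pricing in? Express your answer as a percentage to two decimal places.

3.46%

P = D₁/(r−g) ⇒ g = r − D₁/P = 0.091 − £0.79/£14.01 = 0.034612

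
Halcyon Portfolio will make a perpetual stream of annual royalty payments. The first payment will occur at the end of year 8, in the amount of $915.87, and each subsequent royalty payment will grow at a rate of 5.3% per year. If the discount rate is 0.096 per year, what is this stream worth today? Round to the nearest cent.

$11212.22

Value at end of year 7: C₁ / (r − g) = $915.87 / (0.096 − 0.053) = $21,299.3023
Discount to today: PV = $21,299.3023 / (1 + 0.096)^7 = $21,299.3023 / 1.899651 = $11,212.22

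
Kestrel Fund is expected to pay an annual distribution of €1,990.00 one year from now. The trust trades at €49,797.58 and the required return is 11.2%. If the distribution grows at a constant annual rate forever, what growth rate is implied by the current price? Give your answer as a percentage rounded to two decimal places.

7.20%

P = D₁/(r−g) ⇒ g = r − D₁/P = 0.112 − €1,990.00/€49,797.58 = 0.072038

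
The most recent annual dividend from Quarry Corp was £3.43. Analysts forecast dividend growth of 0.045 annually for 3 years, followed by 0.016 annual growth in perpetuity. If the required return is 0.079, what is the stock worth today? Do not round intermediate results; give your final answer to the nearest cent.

D_1 = 3.58435
D_2 = 3.74565
D_3 = 3.91420
Terminal value at year 3: TV = D_3×(1+g_2)/(r−g_2) = 3.97683/0.063 = 63.12424
P_0 = D_1/(1+r)^1 + D_2/(1+r)^2 + D_3/(1+r)^3 + TV/(1+r)^3
    = 3.32192 + 3.21724 + 3.11587 + 50.24951 = 59.90453

£59.90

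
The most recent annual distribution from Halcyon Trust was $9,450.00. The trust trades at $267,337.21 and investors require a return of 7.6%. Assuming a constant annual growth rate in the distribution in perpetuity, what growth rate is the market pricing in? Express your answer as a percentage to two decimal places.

3.93%

P = D₀(1+g)/(r−g) ⇒ P(r−g) = D₀(1+g) ⇒ g(P+D₀) = P·r − D₀
g = (P·r − D₀)/(P + D₀) = ($267,337.21×0.076 − $9,450.00) / ($267,337.21 + $9,450.00) = 0.039263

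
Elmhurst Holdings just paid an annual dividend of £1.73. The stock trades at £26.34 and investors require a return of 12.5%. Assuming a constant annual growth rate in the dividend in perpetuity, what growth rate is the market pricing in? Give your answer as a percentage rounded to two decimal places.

5.57%

P = D₀(1+g)/(r−g) ⇒ P(r−g) = D₀(1+g) ⇒ g(P+D₀) = P·r − D₀
g = (P·r − D₀)/(P + D₀) = (£26.34×0.125 − £1.73) / (£26.34 + £1.73) = 0.055664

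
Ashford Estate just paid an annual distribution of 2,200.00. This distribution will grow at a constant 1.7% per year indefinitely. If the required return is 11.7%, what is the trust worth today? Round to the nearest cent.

22374.00

D₁ = D₀ × (1 + g) = 2,200.00 × 1.017 = 2,237.4000
Growing perpetuity: P = D₁ / (r − g) = 2,237.4000 / (0.117 − 0.017) = 22,374.00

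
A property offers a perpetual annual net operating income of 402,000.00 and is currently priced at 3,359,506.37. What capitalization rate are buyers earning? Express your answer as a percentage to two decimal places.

P = C/r ⇒ r = C/P = 402,000.00/3,359,506.37 = 0.119660

11.97%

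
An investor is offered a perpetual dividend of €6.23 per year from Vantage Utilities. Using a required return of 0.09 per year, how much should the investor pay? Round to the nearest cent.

Level perpetuity: PV = C / r = €6.23 / 0.09 = €69.22

€69.22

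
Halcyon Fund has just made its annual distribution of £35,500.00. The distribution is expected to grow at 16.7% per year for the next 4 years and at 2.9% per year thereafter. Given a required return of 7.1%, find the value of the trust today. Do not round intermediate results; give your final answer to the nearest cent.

£1402886.43

D_1 = 41428.50000
D_2 = 48347.05950
D_3 = 56421.01844
D_4 = 65843.32852
Terminal value at year 4: TV = D_4×(1+g_2)/(r−g_2) = 67752.78504/0.042 = 1613161.54863
P_0 = D_1/(1+r)^1 + D_2/(1+r)^2 + D_3/(1+r)^3 + D_4/(1+r)^4 + TV/(1+r)^4
    = 38682.07283 + 42149.37347 + 45927.46858 + 50044.21646 + 1226083.30327 = 1402886.43461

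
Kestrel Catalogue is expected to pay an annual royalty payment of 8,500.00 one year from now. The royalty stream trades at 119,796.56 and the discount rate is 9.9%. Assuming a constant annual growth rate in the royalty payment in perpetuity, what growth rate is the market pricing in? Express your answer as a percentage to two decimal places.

P = D₁/(r−g) ⇒ g = r − D₁/P = 0.099 − 8,500.00/119,796.56 = 0.028046

2.80%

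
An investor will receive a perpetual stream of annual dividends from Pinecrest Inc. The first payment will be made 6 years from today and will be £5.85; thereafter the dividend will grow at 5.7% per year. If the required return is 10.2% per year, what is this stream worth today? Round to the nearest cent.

£79.99

Value at end of year 5: C₁ / (r − g) = £5.85 / (0.102 − 0.057) = £130.0000
Discount to today: PV = £130.0000 / (1 + 0.102)^5 = £130.0000 / 1.625204 = £79.99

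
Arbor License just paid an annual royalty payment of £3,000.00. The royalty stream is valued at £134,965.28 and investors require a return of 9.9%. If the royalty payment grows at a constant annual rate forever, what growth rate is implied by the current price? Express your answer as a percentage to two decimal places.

P = D₀(1+g)/(r−g) ⇒ P(r−g) = D₀(1+g) ⇒ g(P+D₀) = P·r − D₀
g = (P·r − D₀)/(P + D₀) = (£134,965.28×0.099 − £3,000.00) / (£134,965.28 + £3,000.00) = 0.075103

7.51%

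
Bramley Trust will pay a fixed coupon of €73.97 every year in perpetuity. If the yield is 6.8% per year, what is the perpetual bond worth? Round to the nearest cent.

Level perpetuity: PV = C / r = €73.97 / 0.068 = €1,087.79

€1087.79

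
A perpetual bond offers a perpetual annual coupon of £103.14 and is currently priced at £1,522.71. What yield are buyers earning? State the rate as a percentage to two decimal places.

6.77%

P = C/r ⇒ r = C/P = £103.14/£1,522.71 = 0.067734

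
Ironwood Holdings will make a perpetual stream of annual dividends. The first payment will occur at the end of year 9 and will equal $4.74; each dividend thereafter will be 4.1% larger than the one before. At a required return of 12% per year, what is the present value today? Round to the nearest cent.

$24.23

Value at end of year 8: C₁ / (r − g) = $4.74 / (0.12 − 0.041) = $60.0000
Discount to today: PV = $60.0000 / (1 + 0.12)^8 = $60.0000 / 2.475963 = $24.23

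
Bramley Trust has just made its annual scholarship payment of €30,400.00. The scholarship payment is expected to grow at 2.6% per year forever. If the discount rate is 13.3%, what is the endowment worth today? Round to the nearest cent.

D₁ = D₀ × (1 + g) = €30,400.00 × 1.026 = €31,190.4000
Growing perpetuity: P = D₁ / (r − g) = €31,190.4000 / (0.133 − 0.026) = €291,499.07

€291499.07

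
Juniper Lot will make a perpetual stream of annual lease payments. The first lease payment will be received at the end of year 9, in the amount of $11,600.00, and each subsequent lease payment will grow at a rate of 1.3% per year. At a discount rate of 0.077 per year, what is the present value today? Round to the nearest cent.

Value at end of year 8: C₁ / (r − g) = $11,600.00 / (0.077 − 0.013) = $181,250.0000
Discount to today: PV = $181,250.0000 / (1 + 0.077)^8 = $181,250.0000 / 1.810196 = $100,127.27

$100127.27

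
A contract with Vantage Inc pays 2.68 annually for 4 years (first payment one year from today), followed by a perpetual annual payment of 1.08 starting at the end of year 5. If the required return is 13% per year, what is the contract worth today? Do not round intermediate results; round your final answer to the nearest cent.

PV of 4-year annuity: 2.68 × [1 − (1+0.13)^−4] / 0.13 = 7.97158
Perpetuity value at year 4: 1.08 / 0.13 = 8.30769
PV of perpetuity: 8.30769 / (1+0.13)^4 = 5.09526
Total PV = 7.97158 + 5.09526 = 13.06685

13.07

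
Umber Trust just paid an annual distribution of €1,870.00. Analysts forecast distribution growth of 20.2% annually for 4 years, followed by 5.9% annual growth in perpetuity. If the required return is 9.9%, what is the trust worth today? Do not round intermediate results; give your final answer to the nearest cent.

D_1 = 2247.74000
D_2 = 2701.78348
D_3 = 3247.54374
D_4 = 3903.54758
Terminal value at year 4: TV = D_4×(1+g_2)/(r−g_2) = 4133.85689/0.04 = 103346.42216
P_0 = D_1/(1+r)^1 + D_2/(1+r)^2 + D_3/(1+r)^3 + D_4/(1+r)^4 + TV/(1+r)^4
    = 2045.25933 + 2236.94423 + 2446.59415 + 2675.89278 + 70844.26131 = 80248.95179

€80248.95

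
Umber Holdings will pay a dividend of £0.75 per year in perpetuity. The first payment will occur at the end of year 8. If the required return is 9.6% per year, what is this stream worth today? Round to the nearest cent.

£4.11

Value at end of year 7: C / r = £0.75 / 0.096 = £7.8125
Discount to today: PV = £7.8125 / (1 + 0.096)^7 = £7.8125 / 1.899651 = £4.11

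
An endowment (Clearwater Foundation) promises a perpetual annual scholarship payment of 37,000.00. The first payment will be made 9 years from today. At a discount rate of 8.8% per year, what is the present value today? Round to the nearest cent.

Value at end of year 8: C / r = 37,000.00 / 0.088 = 420,454.5455
Discount to today: PV = 420,454.5455 / (1 + 0.088)^8 = 420,454.5455 / 1.963501 = 214,135.11

214135.11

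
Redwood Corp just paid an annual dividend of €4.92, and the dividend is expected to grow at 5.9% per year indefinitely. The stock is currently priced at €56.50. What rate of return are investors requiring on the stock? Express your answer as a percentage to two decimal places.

D₁ = €4.92 × 1.059 = €5.2103
P = D₁/(r − g) ⇒ r = D₁/P + g = €5.2103/€56.50 + 0.059 = 0.092217 + 0.059 = 0.151217

15.12%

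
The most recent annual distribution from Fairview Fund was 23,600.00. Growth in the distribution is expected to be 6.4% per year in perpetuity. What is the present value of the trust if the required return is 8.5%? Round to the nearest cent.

1195733.33

D₁ = D₀ × (1 + g) = 23,600.00 × 1.064 = 25,110.4000
Growing perpetuity: P = D₁ / (r − g) = 25,110.4000 / (0.085 − 0.064) = 1,195,733.33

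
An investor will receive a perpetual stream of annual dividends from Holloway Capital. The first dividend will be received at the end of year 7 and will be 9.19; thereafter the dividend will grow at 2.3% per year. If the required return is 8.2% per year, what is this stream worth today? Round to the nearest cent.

Value at end of year 6: C₁ / (r − g) = 9.19 / (0.082 − 0.023) = 155.7627
Discount to today: PV = 155.7627 / (1 + 0.082)^6 = 155.7627 / 1.604588 = 97.07

97.07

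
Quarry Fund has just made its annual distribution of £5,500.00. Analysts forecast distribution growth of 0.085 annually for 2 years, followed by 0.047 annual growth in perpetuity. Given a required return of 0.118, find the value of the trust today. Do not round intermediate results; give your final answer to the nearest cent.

£86906.07

D_1 = 5967.50000
D_2 = 6474.73750
Terminal value at year 2: TV = D_2×(1+g_2)/(r−g_2) = 6779.05016/0.071 = 95479.57975
P_0 = D_1/(1+r)^1 + D_2/(1+r)^2 + TV/(1+r)^2
    = 5337.65653 + 5180.10495 + 76388.30821 = 86906.06969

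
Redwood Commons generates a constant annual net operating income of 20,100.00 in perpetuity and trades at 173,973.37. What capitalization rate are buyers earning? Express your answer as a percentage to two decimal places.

P = C/r ⇒ r = C/P = 20,100.00/173,973.37 = 0.115535

11.55%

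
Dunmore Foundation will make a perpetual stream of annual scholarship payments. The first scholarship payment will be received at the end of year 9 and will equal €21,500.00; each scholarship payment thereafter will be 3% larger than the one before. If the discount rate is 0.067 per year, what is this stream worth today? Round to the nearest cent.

Value at end of year 8: C₁ / (r − g) = €21,500.00 / (0.067 − 0.03) = €581,081.0811
Discount to today: PV = €581,081.0811 / (1 + 0.067)^8 = €581,081.0811 / 1.680023 = €345,876.76

€345876.76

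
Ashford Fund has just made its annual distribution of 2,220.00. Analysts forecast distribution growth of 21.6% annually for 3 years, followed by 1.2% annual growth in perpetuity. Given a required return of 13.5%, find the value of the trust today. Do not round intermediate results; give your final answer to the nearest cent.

30118.27

D_1 = 2699.52000
D_2 = 3282.61632
D_3 = 3991.66145
Terminal value at year 3: TV = D_3×(1+g_2)/(r−g_2) = 4039.56138/0.123 = 32841.96246
P_0 = D_1/(1+r)^1 + D_2/(1+r)^2 + D_3/(1+r)^3 + TV/(1+r)^3
    = 2378.43172 + 2548.17002 + 2730.02180 + 22461.64276 = 30118.26629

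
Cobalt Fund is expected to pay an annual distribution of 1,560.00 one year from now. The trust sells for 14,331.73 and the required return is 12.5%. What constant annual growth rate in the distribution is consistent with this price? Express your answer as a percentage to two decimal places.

P = D₁/(r−g) ⇒ g = r − D₁/P = 0.125 − 1,560.00/14,331.73 = 0.016151

1.62%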